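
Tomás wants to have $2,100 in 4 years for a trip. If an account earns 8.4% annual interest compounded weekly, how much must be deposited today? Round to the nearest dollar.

$1,501

Periodic rate = 8.4%/52 = 0.00161538; 208 periods.
P = 2,100/(1 + 0.084/52)^208 ≈ 2,100/1.398959726 ≈ 1,501.1154.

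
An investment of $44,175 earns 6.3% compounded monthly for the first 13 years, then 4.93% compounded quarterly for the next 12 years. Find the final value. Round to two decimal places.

After 13 years at 6.3%: 44,175 × 2.26337626274 ≈ 99,984.6464.
Then 12 years at 4.93%: 99,984.6464 × 1.80035514206 ≈ 180,007.8723.

$180,007.87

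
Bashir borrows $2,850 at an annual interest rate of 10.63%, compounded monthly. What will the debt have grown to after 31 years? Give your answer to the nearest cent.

$75,800.83

Periodic rate = 10.63%/12 = 0.00885833; periods = 12·31 = 372.
A = 2,850·(1 + 0.1063/12)^372 ≈ 2,850·26.596780978 ≈ 75,800.8258.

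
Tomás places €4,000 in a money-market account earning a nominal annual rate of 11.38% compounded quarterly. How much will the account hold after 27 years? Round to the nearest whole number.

€82,764

Periodic rate = 11.38%/4 = 0.02845; periods = 4·27 = 108.
A = 4,000·(1 + 0.02845)^108 ≈ 4,000·20.691106282 ≈ 82,764.4251.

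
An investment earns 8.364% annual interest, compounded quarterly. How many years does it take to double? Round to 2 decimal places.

(1 + 0.02091)^(4t) = 2.
4t = ln 2 / ln(1 + 0.02091) ≈ 0.69315/0.0206944 ≈ 33.4945.
t ≈ 8.3736.

8.37 years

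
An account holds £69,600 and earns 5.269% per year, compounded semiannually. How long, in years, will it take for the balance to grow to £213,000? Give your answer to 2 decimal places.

21.51 years

(1 + 0.026345)^(2t) = 213,000/69,600 = 3.0603.
2t·ln(1 + 0.026345) = ln(3.0603); 2t = 1.1185/0.0260039 ≈ 43.0138.
t ≈ 21.5069 years.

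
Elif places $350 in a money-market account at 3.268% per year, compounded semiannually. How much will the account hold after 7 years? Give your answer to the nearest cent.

Periodic rate = 3.268%/2 = 0.01634; periods = 2·7 = 14.
A = 350·(1 + 0.01634)^14 ≈ 350·1.25471837 ≈ 439.1514.

$439.15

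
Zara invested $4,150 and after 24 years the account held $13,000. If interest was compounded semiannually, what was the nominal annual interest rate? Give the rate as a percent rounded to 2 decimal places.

The 48-period growth factor is 13,000/4,150 = 3.13253.
r/2 = 3.13253^(1/48) − 1 ≈ 0.0240736, so r ≈ 2·0.0240736 = 4.81471%.

4.81%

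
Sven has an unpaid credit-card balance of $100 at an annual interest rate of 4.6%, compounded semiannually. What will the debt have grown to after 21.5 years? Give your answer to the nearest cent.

$265.86

Periodic rate = 4.6%/2 = 0.023; periods = 2·21.5 = 43.
A = 100·(1 + 0.023)^43 ≈ 100·2.6585954 ≈ 265.8595.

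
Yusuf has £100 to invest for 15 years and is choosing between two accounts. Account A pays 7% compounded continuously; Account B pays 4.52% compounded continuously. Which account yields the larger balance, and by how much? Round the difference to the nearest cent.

Account A, by £88.77

A: e^(0.07·15) = e^1.05 ≈ 2.85765112, so 100 × 2.85765112 ≈ 285.7651.
B: e^(0.0452·15) = e^0.678 ≈ 1.96993392, so 100 × 1.96993392 ≈ 196.9934.
Difference ≈ 88.7717 in favor of A.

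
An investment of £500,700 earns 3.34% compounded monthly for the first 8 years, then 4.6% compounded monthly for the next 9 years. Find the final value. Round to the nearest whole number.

£988,358

Phase 1: 500,700·(1 + 0.0334/12)^96 ≈ 653,822.5305.
Phase 2: 653,822.5305·(1 + 0.046/12)^108 ≈ 988,357.5022.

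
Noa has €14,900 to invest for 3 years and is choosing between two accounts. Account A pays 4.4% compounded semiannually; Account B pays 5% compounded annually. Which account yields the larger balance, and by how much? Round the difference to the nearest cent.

A: (1 + 0.022)^6 ≈ 1.1394765049, so 14,900 × 1.1394765049 ≈ 16,978.1999.
B: (1 + 0.05)^3 ≈ 1.157625, so 14,900 × 1.157625 ≈ 17,248.6125.
Difference ≈ 270.4126 in favor of B.

Account B, by €270.41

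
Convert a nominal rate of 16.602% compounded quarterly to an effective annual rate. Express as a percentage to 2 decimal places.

EAR = (1 + 16.602%/4)^4 − 1 = (1 + 0.041505)^4 − 1.
(1 + 0.041505)^4 ≈ 1.176645, so EAR ≈ 17.66450%.

17.66%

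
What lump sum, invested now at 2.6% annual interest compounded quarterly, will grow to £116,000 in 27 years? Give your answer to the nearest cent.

Periodic rate = 2.6%/4 = 0.0065; 108 periods.
P = 116,000/(1 + 0.0065)^108 ≈ 116,000/2.0132057228 ≈ 57,619.5461.

£57,619.55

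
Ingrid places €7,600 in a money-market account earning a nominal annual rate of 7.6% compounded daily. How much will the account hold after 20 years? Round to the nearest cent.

Growth factor = (1 + 0.076/365)^7300 ≈ 4.5715018138.
A ≈ 7,600 × 4.5715018138 ≈ 34,743.4138.

€34,743.41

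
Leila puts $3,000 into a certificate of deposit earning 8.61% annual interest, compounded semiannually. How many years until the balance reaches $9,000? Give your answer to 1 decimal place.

(1 + 0.04305)^(2t) = 9,000/3,000 = 3.
2t·ln(1 + 0.04305) = ln(3); 2t = 1.0986/0.0421491 ≈ 26.0649.
t ≈ 13.0324 years.

13.0 years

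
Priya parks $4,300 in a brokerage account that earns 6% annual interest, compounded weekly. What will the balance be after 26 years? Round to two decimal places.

Periodic rate = 6%/52 = 0.00115385; periods = 52·26 = 1352.
A = 4,300·(1 + 0.06/52)^1352 ≈ 4,300·4.7545435215 ≈ 20,444.5371.

$20,444.54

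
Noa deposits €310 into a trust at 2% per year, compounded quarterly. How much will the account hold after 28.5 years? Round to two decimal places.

Growth factor = (1 + 0.005)^114 ≈ 1.76575742.
A ≈ 310 × 1.76575742 ≈ 547.3848.

€547.38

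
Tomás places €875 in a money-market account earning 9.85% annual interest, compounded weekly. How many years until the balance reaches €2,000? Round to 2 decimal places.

8.40 years

We need (1 + 0.00189423)^(52t) = 2.2857, so 52t = ln 2.2857 / ln 1.001894 ≈ 436.8324.
t ≈ 436.8324/52 = 8.4006 years.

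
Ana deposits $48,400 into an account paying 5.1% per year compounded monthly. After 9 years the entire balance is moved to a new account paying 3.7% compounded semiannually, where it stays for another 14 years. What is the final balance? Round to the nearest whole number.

$127,842

Phase 1: 48,400·(1 + 0.00425)^108 ≈ 76,518.0908.
Phase 2: 76,518.0908·(1 + 0.0185)^28 ≈ 127,841.8535.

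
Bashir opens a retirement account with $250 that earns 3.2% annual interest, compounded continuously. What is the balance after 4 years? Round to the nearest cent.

A = P·e^(rt) = 250·e^(0.032·4) = 250·e^0.128.
e^0.128 ≈ 1.136553, so A ≈ 284.1383.

$284.14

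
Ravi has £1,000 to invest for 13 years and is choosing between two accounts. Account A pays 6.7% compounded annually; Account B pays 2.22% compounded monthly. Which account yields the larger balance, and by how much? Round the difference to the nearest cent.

Account A, by £989.27

Account A growth factor: (1 + 0.067)^13 ≈ 2.32347205; balance ≈ 2,323.4720.
Account B growth factor: (1 + 0.00185)^156 ≈ 1.334202018; balance ≈ 1,334.2020.
Account A is larger by 989.2700.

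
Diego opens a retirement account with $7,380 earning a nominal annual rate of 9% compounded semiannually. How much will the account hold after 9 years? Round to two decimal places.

Growth factor = (1 + 0.045)^18 ≈ 2.2084787664.
A ≈ 7,380 × 2.2084787664 ≈ 16,298.5733.

$16,298.57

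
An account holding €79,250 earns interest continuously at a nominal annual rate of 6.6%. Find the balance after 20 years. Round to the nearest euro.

A = P·e^(rt) = 79,250·e^(0.066·20) = 79,250·e^1.32.
e^1.32 ≈ 3.74342137726, so A ≈ 296,666.1441.

€296,666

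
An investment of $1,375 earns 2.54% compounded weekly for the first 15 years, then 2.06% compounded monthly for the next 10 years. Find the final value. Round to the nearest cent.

$2,472.39

Phase 1: 1,375·(1 + 0.0254/52)^780 ≈ 2,012.4657.
Phase 2: 2,012.4657·(1 + 0.0206/12)^120 ≈ 2,472.3870.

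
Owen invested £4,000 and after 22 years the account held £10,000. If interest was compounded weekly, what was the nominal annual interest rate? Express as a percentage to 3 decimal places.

The 1144-period growth factor is 10,000/4,000 = 2.5.
r/52 = 2.5^(1/1144) − 1 ≈ 0.000801274, so r ≈ 52·0.000801274 = 4.16663%.

4.167%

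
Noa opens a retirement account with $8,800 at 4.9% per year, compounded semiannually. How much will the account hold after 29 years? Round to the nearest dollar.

$35,824

Growth factor = (1 + 0.0245)^58 ≈ 4.0709319127.
A ≈ 8,800 × 4.0709319127 ≈ 35,824.2008.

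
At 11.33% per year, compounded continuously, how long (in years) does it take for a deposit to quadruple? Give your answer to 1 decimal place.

12.2 years

e^(0.1133t) = 4, so 0.1133t = ln 4 ≈ 1.3863.
t ≈ 1.3863/0.1133 ≈ 12.2356.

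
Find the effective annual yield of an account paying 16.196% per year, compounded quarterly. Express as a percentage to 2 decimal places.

17.21%

One year is 4 periods at 0.04049 each: (1 + 0.04049)^4 ≈ 1.172065.
EAR = 1.172065 − 1 ≈ 17.20649%.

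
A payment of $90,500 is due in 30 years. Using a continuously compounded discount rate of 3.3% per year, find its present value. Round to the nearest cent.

P = A·e^(−rt) = 90,500·e^(−0.99).
e^(−0.99) ≈ 0.37157669102, so P ≈ 33,627.6905.

$33,627.69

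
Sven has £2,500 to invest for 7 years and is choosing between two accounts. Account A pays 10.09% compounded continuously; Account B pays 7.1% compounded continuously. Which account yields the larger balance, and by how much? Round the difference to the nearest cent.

Account A, by £956.74

A: e^(0.1009·7) = e^0.7063 ≈ 2.026479397, so 2,500 × 2.026479397 ≈ 5,066.1985.
B: e^(0.071·7) = e^0.497 ≈ 1.643782519, so 2,500 × 1.643782519 ≈ 4,109.4563.
Difference ≈ 956.7422 in favor of A.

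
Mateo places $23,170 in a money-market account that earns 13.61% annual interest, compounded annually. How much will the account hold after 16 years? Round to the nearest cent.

Growth factor = (1 + 0.1361)^16 ≈ 7.70308974146.
A ≈ 23,170 × 7.70308974146 ≈ 178,480.5893.

$178,480.59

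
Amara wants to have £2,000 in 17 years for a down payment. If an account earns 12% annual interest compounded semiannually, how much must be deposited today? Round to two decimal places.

£275.82

Growth factor = (1 + 0.06)^34 ≈ 7.251025276.
P = 2,000/7.251025276 ≈ 275.8231.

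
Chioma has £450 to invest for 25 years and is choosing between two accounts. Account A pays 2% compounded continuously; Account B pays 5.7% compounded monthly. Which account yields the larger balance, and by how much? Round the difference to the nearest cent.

Account A growth factor: e^(0.02·25) = e^0.5 ≈ 1.64872127; balance ≈ 741.9246.
Account B growth factor: (1 + 0.00475)^300 ≈ 4.14385413; balance ≈ 1,864.7344.
Account B is larger by 1,122.8098.

Account B, by £1,122.81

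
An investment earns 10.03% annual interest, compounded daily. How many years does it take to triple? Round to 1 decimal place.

11.0 years

(1 + 0.000274795)^(365t) = 3.
365t = ln 3 / ln(1 + 0.000274795) ≈ 1.0986/0.000274757 ≈ 3998.4903.
t ≈ 10.9548.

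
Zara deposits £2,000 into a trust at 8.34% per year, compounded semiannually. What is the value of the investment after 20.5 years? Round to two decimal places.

£10,677.74

Periodic rate = 8.34%/2 = 0.0417; periods = 2·20.5 = 41.
A = 2,000·(1 + 0.0417)^41 ≈ 2,000·5.3388685812 ≈ 10,677.7372.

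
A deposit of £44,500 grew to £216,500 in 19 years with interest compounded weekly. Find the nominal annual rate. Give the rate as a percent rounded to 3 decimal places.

8.334%

The 988-period growth factor is 216,500/44,500 = 4.86517.
r/52 = 4.86517^(1/988) − 1 ≈ 0.0016026, so r ≈ 52·0.0016026 = 8.33352%.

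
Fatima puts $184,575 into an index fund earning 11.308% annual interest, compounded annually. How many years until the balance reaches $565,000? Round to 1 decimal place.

(1 + 0.11308)^t = 565,000/184,575 = 3.0611.
t·ln(1 + 0.11308) = ln(3.0611); t = 1.1188/0.107131 ≈ 10.4430.

10.4 years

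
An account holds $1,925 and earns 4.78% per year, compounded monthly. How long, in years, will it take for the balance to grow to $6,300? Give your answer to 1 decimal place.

24.9 years

(1 + 0.00398333)^(12t) = 6,300/1,925 = 3.2727.
12t·ln(1 + 0.00398333) = ln(3.2727); 12t = 1.1856/0.00397542 ≈ 298.2385.
t ≈ 24.8532 years.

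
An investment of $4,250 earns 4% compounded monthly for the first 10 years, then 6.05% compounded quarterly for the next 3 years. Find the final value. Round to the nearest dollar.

$7,587

Phase 1: 4,250·(1 + 0.04/12)^120 ≈ 6,336.0389.
Phase 2: 6,336.0389·(1 + 0.015125)^12 ≈ 7,586.6861.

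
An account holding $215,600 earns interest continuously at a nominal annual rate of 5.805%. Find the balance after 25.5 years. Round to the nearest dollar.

A = P·e^(rt) = 215,600·e^(0.05805·25.5) = 215,600·e^1.480275.
e^1.480275 ≈ 4.3941539071, so A ≈ 947,379.5824.

$947,380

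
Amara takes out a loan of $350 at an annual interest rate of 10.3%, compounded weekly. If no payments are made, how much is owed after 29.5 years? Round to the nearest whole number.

$7,284

Growth factor = (1 + 0.103/52)^1534 ≈ 20.81127036.
A ≈ 350 × 20.81127036 ≈ 7,283.9446.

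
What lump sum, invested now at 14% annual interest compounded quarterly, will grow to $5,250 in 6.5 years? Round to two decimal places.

Periodic rate = 14%/4 = 0.035; 26 periods.
P = 5,250/(1 + 0.035)^26 ≈ 5,250/2.445958559 ≈ 2,146.3978.

$2,146.40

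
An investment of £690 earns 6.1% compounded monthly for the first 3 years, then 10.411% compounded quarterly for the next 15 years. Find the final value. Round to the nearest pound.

Phase 1: 690·(1 + 0.061/12)^36 ≈ 828.1779.
Phase 2: 828.1779·(1 + 0.0260275)^60 ≈ 3,869.5791.

£3,870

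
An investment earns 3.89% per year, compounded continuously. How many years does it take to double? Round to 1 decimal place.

e^(0.0389t) = 2, so 0.0389t = ln 2 ≈ 0.69315.
t ≈ 0.69315/0.0389 ≈ 17.8187.

17.8 years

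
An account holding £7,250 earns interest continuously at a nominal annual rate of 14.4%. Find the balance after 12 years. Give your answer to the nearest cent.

£40,813.03

A = P·e^(rt) = 7,250·e^(0.144·12) = 7,250·e^1.728.
e^1.728 ≈ 5.6293838744, so A ≈ 40,813.0331.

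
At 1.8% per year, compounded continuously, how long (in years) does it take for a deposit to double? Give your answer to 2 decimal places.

38.51 years

e^(0.018t) = 2, so 0.018t = ln 2 ≈ 0.69315.
t ≈ 0.69315/0.018 ≈ 38.5082.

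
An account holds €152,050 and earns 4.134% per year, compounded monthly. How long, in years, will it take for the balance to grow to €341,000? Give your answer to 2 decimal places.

We need (1 + 0.003445)^(12t) = 2.2427, so 12t = ln 2.2427 / ln 1.003445 ≈ 234.8515.
t ≈ 234.8515/12 = 19.5710 years.

19.57 years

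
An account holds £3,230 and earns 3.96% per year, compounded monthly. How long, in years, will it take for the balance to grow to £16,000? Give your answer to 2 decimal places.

We need (1 + 0.0033)^(12t) = 4.9536, so 12t = ln 4.9536 / ln 1.0033 ≈ 485.6804.
t ≈ 485.6804/12 = 40.4734 years.

40.47 years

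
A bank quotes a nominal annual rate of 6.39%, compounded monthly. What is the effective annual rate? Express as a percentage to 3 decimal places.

One year is 12 periods at 0.005325 each: (1 + 0.005325)^12 ≈ 1.065805.
EAR = 1.065805 − 1 ≈ 6.58051%.

6.581%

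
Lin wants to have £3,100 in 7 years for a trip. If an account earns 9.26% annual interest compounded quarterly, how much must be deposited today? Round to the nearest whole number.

£1,633

Growth factor = (1 + 0.02315)^28 ≈ 1.898019371.
P = 3,100/1.898019371 ≈ 1,633.2815.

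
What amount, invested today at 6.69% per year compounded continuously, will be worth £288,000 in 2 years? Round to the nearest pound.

P = A·e^(−rt) = 288,000·e^(−0.1338).
e^(−0.1338) ≈ 0.874765000109, so P ≈ 251,932.3200.

£251,932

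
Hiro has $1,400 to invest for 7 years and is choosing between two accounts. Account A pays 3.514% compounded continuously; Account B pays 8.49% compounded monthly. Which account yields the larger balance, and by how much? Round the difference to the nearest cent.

Account B, by $740.74

Account A growth factor: e^(0.03514·7) = e^0.24598 ≈ 1.278873996; balance ≈ 1,790.4236.
Account B growth factor: (1 + 0.007075)^84 ≈ 1.807975168; balance ≈ 2,531.1652.
Account B is larger by 740.7416.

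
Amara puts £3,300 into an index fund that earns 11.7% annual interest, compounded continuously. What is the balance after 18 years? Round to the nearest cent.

A = P·e^(rt) = 3,300·e^(0.117·18) = 3,300·e^2.106.
e^2.106 ≈ 8.2153142175, so A ≈ 27,110.5369.

£27,110.54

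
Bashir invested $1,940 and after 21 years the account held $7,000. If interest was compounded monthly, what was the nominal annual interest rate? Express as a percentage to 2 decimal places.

6.13%

The 252-period growth factor is 7,000/1,940 = 3.60825.
r/12 = 3.60825^(1/252) − 1 ≈ 0.00510514, so r ≈ 12·0.00510514 = 6.12617%.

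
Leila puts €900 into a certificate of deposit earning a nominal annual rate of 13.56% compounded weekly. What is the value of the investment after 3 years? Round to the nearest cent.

€1,351.09

Periodic rate = 13.56%/52 = 0.00260769; periods = 52·3 = 156.
A = 900·(1 + 0.1356/52)^156 ≈ 900·1.501208598 ≈ 1,351.0877.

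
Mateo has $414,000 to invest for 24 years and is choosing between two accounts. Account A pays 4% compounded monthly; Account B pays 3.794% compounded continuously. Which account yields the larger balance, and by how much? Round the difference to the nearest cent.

A: (1 + 0.04/12)^288 ≈ 2.607530348341, so 414,000 × 2.607530348341 ≈ 1,079,517.5642.
B: e^(0.03794·24) = e^0.91056 ≈ 2.485714143618, so 414,000 × 2.485714143618 ≈ 1,029,085.6555.
Difference ≈ 50,431.9088 in favor of A.

Account A, by $50,431.91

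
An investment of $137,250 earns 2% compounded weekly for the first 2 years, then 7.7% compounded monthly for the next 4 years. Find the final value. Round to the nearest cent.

$194,185.22

After 2 years at 2%: 137,250 × 1.04080277004 ≈ 142,850.1802.
Then 4 years at 7.7%: 142,850.1802 × 1.35936277242 ≈ 194,185.2170.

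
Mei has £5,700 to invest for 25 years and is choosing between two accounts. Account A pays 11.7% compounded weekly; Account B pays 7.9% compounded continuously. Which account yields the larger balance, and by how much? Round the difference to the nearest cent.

Account A, by £64,788.94

Account A growth factor: (1 + 0.00225)^1300 ≈ 18.5731000979; balance ≈ 105,866.6706.
Account B growth factor: e^(0.079·25) = e^1.975 ≈ 7.2066196538; balance ≈ 41,077.7320.
Account A is larger by 64,788.9385.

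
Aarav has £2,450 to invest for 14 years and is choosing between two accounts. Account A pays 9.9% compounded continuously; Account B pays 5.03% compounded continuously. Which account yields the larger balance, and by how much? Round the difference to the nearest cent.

Account A, by £4,842.66

A: e^(0.099·14) = e^1.386 ≈ 3.998822729, so 2,450 × 3.998822729 ≈ 9,797.1157.
B: e^(0.0503·14) = e^0.7042 ≈ 2.022228255, so 2,450 × 2.022228255 ≈ 4,954.4592.
Difference ≈ 4,842.6565 in favor of A.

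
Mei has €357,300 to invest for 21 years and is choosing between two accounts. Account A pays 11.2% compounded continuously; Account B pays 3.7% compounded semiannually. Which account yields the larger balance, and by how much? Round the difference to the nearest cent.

A: e^(0.112·21) = e^2.352 ≈ 10.5065618493, so 357,300 × 10.5065618493 ≈ 3,753,994.5488.
B: (1 + 0.0185)^42 ≈ 2.15955067831, so 357,300 × 2.15955067831 ≈ 771,607.4574.
Difference ≈ 2,982,387.0914 in favor of A.

Account A, by €2,982,387.09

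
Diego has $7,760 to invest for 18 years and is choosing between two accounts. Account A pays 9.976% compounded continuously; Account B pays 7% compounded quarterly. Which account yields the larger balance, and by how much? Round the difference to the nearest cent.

Account A, by $19,682.15

Account A growth factor: e^(0.09976·18) = e^1.79568 ≈ 6.0235693566; balance ≈ 46,742.8982.
Account B growth factor: (1 + 0.0175)^72 ≈ 3.4872098972; balance ≈ 27,060.7488.
Account A is larger by 19,682.1494.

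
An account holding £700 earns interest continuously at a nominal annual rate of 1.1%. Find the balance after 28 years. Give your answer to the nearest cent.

£952.49

A = P·e^(rt) = 700·e^(0.011·28) = 700·e^0.308.
e^0.308 ≈ 1.36070099, so A ≈ 952.4907.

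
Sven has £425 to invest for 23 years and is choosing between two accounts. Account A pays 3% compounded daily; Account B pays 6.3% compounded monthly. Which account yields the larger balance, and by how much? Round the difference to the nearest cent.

Account A growth factor: (1 + 0.03/365)^8395 ≈ 1.993659; balance ≈ 847.3051.
Account B growth factor: (1 + 0.00525)^276 ≈ 4.242741479; balance ≈ 1,803.1651.
Account B is larger by 955.8601.

Account B, by £955.86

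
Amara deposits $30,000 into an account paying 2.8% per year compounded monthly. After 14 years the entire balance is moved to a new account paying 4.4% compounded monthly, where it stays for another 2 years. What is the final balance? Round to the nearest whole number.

$48,452

Phase 1: 30,000·(1 + 0.028/12)^168 ≈ 44,377.8628.
Phase 2: 44,377.8628·(1 + 0.044/12)^24 ≈ 48,452.3005.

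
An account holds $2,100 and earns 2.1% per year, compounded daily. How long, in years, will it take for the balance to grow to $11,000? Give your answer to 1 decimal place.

78.9 years

(1 + 0.0000575342)^(365t) = 11,000/2,100 = 5.2381.
365t·ln(1 + 0.0000575342) = ln(5.2381); 365t = 1.656/5.75326e-05 ≈ 28782.9539.
t ≈ 78.8574 years.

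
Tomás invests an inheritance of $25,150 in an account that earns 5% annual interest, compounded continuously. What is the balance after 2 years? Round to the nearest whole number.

A = P·e^(rt) = 25,150·e^(0.05·2) = 25,150·e^0.1.
e^0.1 ≈ 1.1051709181, so A ≈ 27,795.0486.

$27,795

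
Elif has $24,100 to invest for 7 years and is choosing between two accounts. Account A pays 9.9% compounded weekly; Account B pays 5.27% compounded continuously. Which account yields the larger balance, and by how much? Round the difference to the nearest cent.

Account A, by $13,309.12

Account A growth factor: (1 + 0.099/52)^364 ≈ 1.9983885952; balance ≈ 48,161.1651.
Account B growth factor: e^(0.0527·7) = e^0.3689 ≈ 1.4461429821; balance ≈ 34,852.0459.
Account A is larger by 13,309.1193.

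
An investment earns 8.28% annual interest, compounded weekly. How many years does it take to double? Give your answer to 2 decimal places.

8.38 years

(1 + 0.00159231)^(52t) = 2.
52t = ln 2 / ln(1 + 0.00159231) ≈ 0.69315/0.00159104 ≈ 435.6563.
t ≈ 8.3780.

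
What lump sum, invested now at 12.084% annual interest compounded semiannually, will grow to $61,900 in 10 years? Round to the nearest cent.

$19,148.40

Growth factor = (1 + 0.06042)^20 ≈ 3.2326464019.
P = 61,900/3.2326464019 ≈ 19,148.3980.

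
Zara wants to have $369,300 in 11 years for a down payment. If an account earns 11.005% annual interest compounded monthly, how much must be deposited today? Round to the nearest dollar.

Growth factor = (1 + 0.11005/12)^132 ≈ 3.33686862422.
P = 369,300/3.33686862422 ≈ 110,672.6220.

$110,673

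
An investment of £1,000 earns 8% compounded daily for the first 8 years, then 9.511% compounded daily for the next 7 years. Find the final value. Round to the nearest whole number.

Phase 1: 1,000·(1 + 0.08/365)^2920 ≈ 1,896.3479.
Phase 2: 1,896.3479·(1 + 0.09511/365)^2555 ≈ 3,689.9509.

£3,690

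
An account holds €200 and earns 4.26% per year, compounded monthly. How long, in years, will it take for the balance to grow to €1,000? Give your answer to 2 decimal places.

(1 + 0.00355)^(12t) = 1,000/200 = 5.
12t·ln(1 + 0.00355) = ln(5); 12t = 1.6094/0.00354371 ≈ 454.1670.
t ≈ 37.8473 years.

37.85 years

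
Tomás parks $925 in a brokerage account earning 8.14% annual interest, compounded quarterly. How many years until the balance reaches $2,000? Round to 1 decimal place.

(1 + 0.02035)^(4t) = 2,000/925 = 2.1622.
4t·ln(1 + 0.02035) = ln(2.1622); 4t = 0.77111/0.0201457 ≈ 38.2766.
t ≈ 9.5691 years.

9.6 years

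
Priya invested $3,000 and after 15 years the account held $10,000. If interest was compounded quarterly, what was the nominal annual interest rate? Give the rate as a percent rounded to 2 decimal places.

The 60-period growth factor is 10,000/3,000 = 3.33333.
r/4 = 3.33333^(1/60) − 1 ≈ 0.0202689, so r ≈ 4·0.0202689 = 8.10756%.

8.11%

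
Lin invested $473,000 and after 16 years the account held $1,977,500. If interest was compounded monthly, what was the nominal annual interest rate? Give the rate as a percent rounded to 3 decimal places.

(1 + r/12)^192 = 1,977,500/473,000 = 4.18076.
1 + r/12 = 4.18076^(1/192) ≈ 1.007478, so r/12 ≈ 0.00747831.
r ≈ 12·0.00747831 = 8.97397%.

8.974%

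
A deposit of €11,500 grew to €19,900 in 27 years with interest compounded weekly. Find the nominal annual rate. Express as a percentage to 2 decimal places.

2.03%

(1 + r/52)^1404 = 19,900/11,500 = 1.73043.
1 + r/52 = 1.73043^(1/1404) ≈ 1.000391, so r/52 ≈ 0.000390655.
r ≈ 52·0.000390655 = 2.03141%.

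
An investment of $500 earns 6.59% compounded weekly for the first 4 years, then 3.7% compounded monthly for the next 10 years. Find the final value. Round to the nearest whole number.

Phase 1: 500·(1 + 0.0659/52)^208 ≈ 650.6951.
Phase 2: 650.6951·(1 + 0.037/12)^120 ≈ 941.4978.

$941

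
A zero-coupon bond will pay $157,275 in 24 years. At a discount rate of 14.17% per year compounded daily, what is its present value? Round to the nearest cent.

$5,248.05

Growth factor = (1 + 0.1417/365)^8760 ≈ 29.968296601.
P = 157,275/29.968296601 ≈ 5,248.0460.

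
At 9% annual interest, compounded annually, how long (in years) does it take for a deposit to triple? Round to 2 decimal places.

12.75 years

(1 + 0.09)^t = 3.
t = ln 3 / ln(1 + 0.09) ≈ 1.0986/0.0861777 ≈ 12.7482.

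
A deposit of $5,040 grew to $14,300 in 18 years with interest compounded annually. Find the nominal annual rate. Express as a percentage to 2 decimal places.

The 18-period growth factor is 14,300/5,040 = 2.8373.
r = 2.8373^(1/18) − 1 ≈ 0.0596475, i.e. 5.96475%.

5.96%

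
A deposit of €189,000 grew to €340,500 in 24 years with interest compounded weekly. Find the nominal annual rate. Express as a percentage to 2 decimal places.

The 1248-period growth factor is 340,500/189,000 = 1.80159.
r/52 = 1.80159^(1/1248) − 1 ≈ 0.0004718, so r ≈ 52·0.0004718 = 2.45336%.

2.45%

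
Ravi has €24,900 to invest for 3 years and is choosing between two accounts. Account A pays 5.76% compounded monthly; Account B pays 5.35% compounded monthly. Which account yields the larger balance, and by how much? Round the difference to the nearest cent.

Account A, by €360.01

A: (1 + 0.0048)^36 ≈ 1.188137081, so 24,900 × 1.188137081 ≈ 29,584.6133.
B: (1 + 0.0535/12)^36 ≈ 1.173679022, so 24,900 × 1.173679022 ≈ 29,224.6076.
Difference ≈ 360.0057 in favor of A.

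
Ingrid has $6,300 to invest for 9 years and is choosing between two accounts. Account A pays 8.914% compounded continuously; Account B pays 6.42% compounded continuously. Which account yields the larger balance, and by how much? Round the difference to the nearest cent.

Account A, by $2,825.32

Account A growth factor: e^(0.08914·9) = e^0.80226 ≈ 2.2305763389; balance ≈ 14,052.6309.
Account B growth factor: e^(0.0642·9) = e^0.5778 ≈ 1.7821134652; balance ≈ 11,227.3148.
Account A is larger by 2,825.3161.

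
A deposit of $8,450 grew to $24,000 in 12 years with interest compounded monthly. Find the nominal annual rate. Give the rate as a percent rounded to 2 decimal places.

8.73%

(1 + r/12)^144 = 24,000/8,450 = 2.84024.
1 + r/12 = 2.84024^(1/144) ≈ 1.007276, so r/12 ≈ 0.00727556.
r ≈ 12·0.00727556 = 8.73067%.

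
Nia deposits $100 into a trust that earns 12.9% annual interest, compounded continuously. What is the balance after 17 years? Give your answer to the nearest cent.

$896.21

A = P·e^(rt) = 100·e^(0.129·17) = 100·e^2.193.
e^2.193 ≈ 8.962059, so A ≈ 896.2059.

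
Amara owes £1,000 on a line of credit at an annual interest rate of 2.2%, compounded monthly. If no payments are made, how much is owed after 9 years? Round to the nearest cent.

Growth factor = (1 + 0.022/12)^108 ≈ 1.218741442.
A ≈ 1,000 × 1.218741442 ≈ 1,218.7414.

£1,218.74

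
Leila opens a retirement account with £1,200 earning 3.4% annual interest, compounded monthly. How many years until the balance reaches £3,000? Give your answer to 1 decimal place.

(1 + 0.00283333)^(12t) = 3,000/1,200 = 2.5.
12t·ln(1 + 0.00283333) = ln(2.5); 12t = 0.91629/0.00282933 ≈ 323.8547.
t ≈ 26.9879 years.

27.0 years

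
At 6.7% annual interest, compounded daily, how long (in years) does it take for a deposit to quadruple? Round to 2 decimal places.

20.69 years

(1 + 0.000183562)^(365t) = 4.
365t = ln 4 / ln(1 + 0.000183562) ≈ 1.3863/0.000183545 ≈ 7552.8937.
t ≈ 20.6929.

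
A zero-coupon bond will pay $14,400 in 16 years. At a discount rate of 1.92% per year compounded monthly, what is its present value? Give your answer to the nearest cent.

Growth factor = (1 + 0.0016)^192 ≈ 1.359279122.
P = 14,400/1.359279122 ≈ 10,593.8506.

$10,593.85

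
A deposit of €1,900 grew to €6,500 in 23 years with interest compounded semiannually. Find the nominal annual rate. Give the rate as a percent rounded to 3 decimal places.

(1 + r/2)^46 = 6,500/1,900 = 3.42105.
1 + r/2 = 3.42105^(1/46) ≈ 1.027099, so r/2 ≈ 0.0270987.
r ≈ 2·0.0270987 = 5.41973%.

5.420%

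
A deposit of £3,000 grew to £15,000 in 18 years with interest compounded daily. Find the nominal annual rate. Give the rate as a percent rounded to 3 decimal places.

(1 + r/365)^6570 = 15,000/3,000 = 5.
1 + r/365 = 5^(1/6570) ≈ 1.000245, so r/365 ≈ 0.000244998.
r ≈ 365·0.000244998 = 8.94242%.

8.942%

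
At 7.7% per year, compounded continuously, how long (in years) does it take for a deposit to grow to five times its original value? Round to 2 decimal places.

e^(0.077t) = 5, so 0.077t = ln 5 ≈ 1.6094.
t ≈ 1.6094/0.077 ≈ 20.9018.

20.90 years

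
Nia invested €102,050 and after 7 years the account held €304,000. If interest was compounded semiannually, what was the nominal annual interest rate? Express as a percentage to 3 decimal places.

(1 + r/2)^14 = 304,000/102,050 = 2.97893.
1 + r/2 = 2.97893^(1/14) ≈ 1.081089, so r/2 ≈ 0.0810891.
r ≈ 2·0.0810891 = 16.21781%.

16.218%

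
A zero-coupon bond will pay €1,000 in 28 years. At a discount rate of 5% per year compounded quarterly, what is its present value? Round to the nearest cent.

Growth factor = (1 + 0.0125)^112 ≈ 4.02016216.
P = 1,000/4.02016216 ≈ 248.7462.

€248.75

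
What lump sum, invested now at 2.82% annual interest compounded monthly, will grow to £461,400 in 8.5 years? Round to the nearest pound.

Periodic rate = 2.82%/12 = 0.00235; 102 periods.
P = 461,400/(1 + 0.00235)^102 ≈ 461,400/1.27051050605 ≈ 363,161.1056.

£363,161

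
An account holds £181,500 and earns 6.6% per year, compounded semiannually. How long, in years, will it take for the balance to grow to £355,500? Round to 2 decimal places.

We need (1 + 0.033)^(2t) = 1.9587, so 2t = ln 1.9587 / ln 1.033 ≈ 20.7061.
t ≈ 20.7061/2 = 10.3531 years.

10.35 years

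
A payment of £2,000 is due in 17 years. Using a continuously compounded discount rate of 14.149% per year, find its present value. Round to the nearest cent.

P = A·e^(−rt) = 2,000·e^(−2.40533).
e^(−2.40533) ≈ 0.09023571291, so P ≈ 180.4714.

£180.47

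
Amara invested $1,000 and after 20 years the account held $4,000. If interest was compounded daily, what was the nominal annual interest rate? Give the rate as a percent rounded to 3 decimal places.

The 7300-period growth factor is 4,000/1,000 = 4.
r/365 = 4^(1/7300) − 1 ≈ 0.000189921, so r ≈ 365·0.000189921 = 6.93213%.

6.932%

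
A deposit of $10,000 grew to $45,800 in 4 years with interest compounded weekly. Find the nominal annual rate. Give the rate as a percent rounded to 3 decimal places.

The 208-period growth factor is 45,800/10,000 = 4.58.
r/52 = 4.58^(1/208) − 1 ≈ 0.00734269, so r ≈ 52·0.00734269 = 38.18197%.

38.182%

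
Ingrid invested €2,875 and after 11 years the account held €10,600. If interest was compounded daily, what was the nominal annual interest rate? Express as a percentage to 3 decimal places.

(1 + r/365)^4015 = 10,600/2,875 = 3.68696.
1 + r/365 = 3.68696^(1/4015) ≈ 1.000325, so r/365 ≈ 0.000325034.
r ≈ 365·0.000325034 = 11.86376%.

11.864%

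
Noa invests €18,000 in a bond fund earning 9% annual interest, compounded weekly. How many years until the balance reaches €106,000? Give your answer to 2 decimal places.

(1 + 0.00173077)^(52t) = 106,000/18,000 = 5.8889.
52t·ln(1 + 0.00173077) = ln(5.8889); 52t = 1.7731/0.00172927 ≈ 1025.3252.
t ≈ 19.7178 years.

19.72 years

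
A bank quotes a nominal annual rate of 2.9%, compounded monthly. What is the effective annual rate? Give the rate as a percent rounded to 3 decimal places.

2.939%

EAR = (1 + 2.9%/12)^12 − 1 = (1 + 0.00241667)^12 − 1.
(1 + 0.00241667)^12 ≈ 1.029389, so EAR ≈ 2.93886%.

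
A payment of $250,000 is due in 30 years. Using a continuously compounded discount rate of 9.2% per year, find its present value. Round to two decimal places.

$15,822.94

P = A·e^(−rt) = 250,000·e^(−2.76).
e^(−2.76) ≈ 0.0632917683596, so P ≈ 15,822.9421.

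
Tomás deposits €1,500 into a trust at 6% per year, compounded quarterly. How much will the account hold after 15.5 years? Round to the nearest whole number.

€3,776

Growth factor = (1 + 0.015)^62 ≈ 2.517066093.
A ≈ 1,500 × 2.517066093 ≈ 3,775.5991.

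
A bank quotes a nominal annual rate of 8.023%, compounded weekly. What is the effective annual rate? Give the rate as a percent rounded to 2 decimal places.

EAR = (1 + 8.023%/52)^52 − 1 = (1 + 0.00154288)^52 − 1.
(1 + 0.00154288)^52 ≈ 1.083469, so EAR ≈ 8.34693%.

8.35%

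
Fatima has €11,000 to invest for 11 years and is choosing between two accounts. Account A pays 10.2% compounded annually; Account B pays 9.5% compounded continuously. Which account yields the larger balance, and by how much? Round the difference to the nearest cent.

Account A, by €740.32

Account A growth factor: (1 + 0.102)^11 ≈ 2.9107006286; balance ≈ 32,017.7069.
Account B growth factor: e^(0.095·11) = e^1.045 ≈ 2.8433985237; balance ≈ 31,277.3838.
Account A is larger by 740.3232.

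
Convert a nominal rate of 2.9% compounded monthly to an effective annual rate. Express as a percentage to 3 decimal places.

EAR = (1 + 2.9%/12)^12 − 1 = (1 + 0.00241667)^12 − 1.
(1 + 0.00241667)^12 ≈ 1.029389, so EAR ≈ 2.93886%.

2.939%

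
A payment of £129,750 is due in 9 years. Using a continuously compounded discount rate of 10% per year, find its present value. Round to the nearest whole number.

£52,752

P = A·e^(−rt) = 129,750·e^(−0.9).
e^(−0.9) ≈ 0.406569659741, so P ≈ 52,752.4134.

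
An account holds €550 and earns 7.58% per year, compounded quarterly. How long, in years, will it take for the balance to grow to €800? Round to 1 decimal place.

We need (1 + 0.01895)^(4t) = 1.4545, so 4t = ln 1.4545 / ln 1.01895 ≈ 19.9595.
t ≈ 19.9595/4 = 4.9899 years.

5.0 years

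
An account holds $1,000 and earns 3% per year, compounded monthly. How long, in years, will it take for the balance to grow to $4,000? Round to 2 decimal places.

46.27 years

We need (1 + 0.0025)^(12t) = 4, so 12t = ln 4 / ln 1.0025 ≈ 555.2106.
t ≈ 555.2106/12 = 46.2676 years.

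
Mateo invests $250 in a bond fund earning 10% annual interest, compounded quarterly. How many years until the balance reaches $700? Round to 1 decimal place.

(1 + 0.025)^(4t) = 700/250 = 2.8.
4t·ln(1 + 0.025) = ln(2.8); 4t = 1.0296/0.0246926 ≈ 41.6975.
t ≈ 10.4244 years.

10.4 years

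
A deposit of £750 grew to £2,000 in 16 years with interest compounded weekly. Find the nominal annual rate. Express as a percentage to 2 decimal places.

(1 + r/52)^832 = 2,000/750 = 2.66667.
1 + r/52 = 2.66667^(1/832) ≈ 1.00118, so r/52 ≈ 0.00117958.
r ≈ 52·0.00117958 = 6.13380%.

6.13%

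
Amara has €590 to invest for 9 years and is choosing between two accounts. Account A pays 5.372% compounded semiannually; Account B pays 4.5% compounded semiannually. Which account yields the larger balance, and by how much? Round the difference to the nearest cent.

Account A growth factor: (1 + 0.02686)^18 ≈ 1.61139593; balance ≈ 950.7236.
Account B growth factor: (1 + 0.0225)^18 ≈ 1.49258716; balance ≈ 880.6264.
Account A is larger by 70.0972.

Account A, by €70.10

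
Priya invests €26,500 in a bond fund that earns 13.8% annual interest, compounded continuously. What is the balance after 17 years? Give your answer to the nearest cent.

A = P·e^(rt) = 26,500·e^(0.138·17) = 26,500·e^2.346.
e^2.346 ≈ 10.4437112187, so A ≈ 276,758.3473.

€276,758.35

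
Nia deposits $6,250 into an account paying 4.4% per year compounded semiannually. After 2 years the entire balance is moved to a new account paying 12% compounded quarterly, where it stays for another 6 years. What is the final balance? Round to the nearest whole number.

Phase 1: 6,250·(1 + 0.022)^4 ≈ 6,818.4177.
Phase 2: 6,818.4177·(1 + 0.03)^24 ≈ 13,860.4392.

$13,860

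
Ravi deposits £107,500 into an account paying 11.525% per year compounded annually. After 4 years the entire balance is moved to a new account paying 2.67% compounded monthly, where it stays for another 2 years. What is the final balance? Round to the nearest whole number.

£175,413

After 4 years at 11.525%: 107,500 × 1.54699506278 ≈ 166,301.9692.
Then 2 years at 2.67%: 166,301.9692 × 1.05478892991 ≈ 175,413.4762.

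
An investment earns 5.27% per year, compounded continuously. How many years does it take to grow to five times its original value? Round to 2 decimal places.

e^(0.0527t) = 5, so 0.0527t = ln 5 ≈ 1.6094.
t ≈ 1.6094/0.0527 ≈ 30.5396.

30.54 years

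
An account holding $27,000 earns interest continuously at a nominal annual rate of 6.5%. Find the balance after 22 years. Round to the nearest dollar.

$112,825

A = P·e^(rt) = 27,000·e^(0.065·22) = 27,000·e^1.43.
e^1.43 ≈ 4.17869919192, so A ≈ 112,824.8782.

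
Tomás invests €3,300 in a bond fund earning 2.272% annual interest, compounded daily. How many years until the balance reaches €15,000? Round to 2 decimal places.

66.65 years

(1 + 0.0000622466)^(365t) = 15,000/3,300 = 4.5455.
365t·ln(1 + 0.0000622466) = ln(4.5455); 365t = 1.5141/6.22446e-05 ≈ 24325.4323.
t ≈ 66.6450 years.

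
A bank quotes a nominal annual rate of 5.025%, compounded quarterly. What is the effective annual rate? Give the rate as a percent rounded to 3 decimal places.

5.120%

One year is 4 periods at 0.0125625 each: (1 + 0.0125625)^4 ≈ 1.051205.
EAR = 1.051205 − 1 ≈ 5.12049%.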